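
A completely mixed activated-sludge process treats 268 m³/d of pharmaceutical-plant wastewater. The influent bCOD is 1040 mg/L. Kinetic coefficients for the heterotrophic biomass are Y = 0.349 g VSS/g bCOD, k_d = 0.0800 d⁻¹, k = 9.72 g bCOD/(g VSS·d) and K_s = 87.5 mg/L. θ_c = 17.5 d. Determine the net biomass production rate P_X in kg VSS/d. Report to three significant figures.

P_X ≈ 40.4 kg VSS/d

For a completely mixed reactor with recycle the Lawrence–McCarty relation gives S = K_s·(1 + k_d·θ_c) / [θ_c·(Y·k − k_d) − 1] = 87.5 × (1 + 0.0800 × 17.5) / [17.5 × (0.349 × 9.72 − 0.0800) − 1] = 210.0 / 56.96 = 3.686 mg/L.
Y_obs = Y / (1 + k_d θ_c) = 0.349 / (1 + 0.0800 × 17.5) = 0.349 / 2.400 = 0.1454.
Q·(S₀ − S) = 268 × (1040 − 3.69) × 10⁻³ = 277.7 kg/d removed.
So the net sludge growth is P_X = 0.1454 × 277.7 = 40.39 kg VSS/d.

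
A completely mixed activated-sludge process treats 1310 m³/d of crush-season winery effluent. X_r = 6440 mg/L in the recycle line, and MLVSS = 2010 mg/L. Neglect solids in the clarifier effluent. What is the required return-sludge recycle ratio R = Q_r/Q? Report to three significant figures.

R = Q_r/Q = X/(X_r − X) = 2010 / (6440 − 2010) = 0.4537.

R ≈ 0.454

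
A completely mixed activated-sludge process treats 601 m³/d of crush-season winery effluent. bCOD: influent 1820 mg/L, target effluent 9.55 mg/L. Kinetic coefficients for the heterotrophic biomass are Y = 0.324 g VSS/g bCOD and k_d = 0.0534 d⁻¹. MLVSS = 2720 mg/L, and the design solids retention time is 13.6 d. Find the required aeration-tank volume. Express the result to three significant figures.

V ≈ 1020 m³

From the SRT design equation V = Y Q (S₀−S) θ_c / [X (1 + k_d θ_c)] = 0.324 × 601 × (1820 − 9.55) × 13.6 / [2720 × (1 + 0.0534 × 13.6)] = 4.79×10^6 / 4695 = 1021 m³.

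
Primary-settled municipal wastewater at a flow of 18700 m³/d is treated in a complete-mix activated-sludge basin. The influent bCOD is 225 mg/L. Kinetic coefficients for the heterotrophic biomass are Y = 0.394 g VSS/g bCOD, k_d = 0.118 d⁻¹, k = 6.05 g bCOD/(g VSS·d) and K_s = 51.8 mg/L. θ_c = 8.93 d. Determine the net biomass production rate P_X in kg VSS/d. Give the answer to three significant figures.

For a completely mixed reactor with recycle the Lawrence–McCarty relation gives S = K_s·(1 + k_d·θ_c) / [θ_c·(Y·k − k_d) − 1] = 51.8 × (1 + 0.118 × 8.93) / [8.93 × (0.394 × 6.05 − 0.118) − 1] = 106.4 / 19.23 = 5.531 mg/L.
Correct the yield for decay: Y_obs = Y/(1 + k_d θ_c) = 0.394 / (1 + 0.118 × 8.93) = 0.394 / 2.054 = 0.1918.
ΔS = 225 − 5.53 = 219.5 mg/L, so the substrate removal rate is 18700 × 219.5/1000 = 4104 kg bCOD/d.
Net biomass production P_X = Y_obs × Q·(S₀ − S) = 0.1918 × 4104 = 787.3 kg VSS/d.

P_X ≈ 787 kg VSS/d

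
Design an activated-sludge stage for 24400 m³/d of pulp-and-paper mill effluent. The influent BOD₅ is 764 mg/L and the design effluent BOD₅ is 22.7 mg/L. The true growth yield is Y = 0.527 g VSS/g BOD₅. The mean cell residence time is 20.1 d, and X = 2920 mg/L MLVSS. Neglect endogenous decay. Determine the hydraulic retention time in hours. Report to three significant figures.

τ ≈ 64.5 h

Biomass mass balance (decay neglected): V·X = Y·Q·(S₀ − S)·θ_c, so V = 0.527 × 24400 × (764 − 22.7) × 20.1 / 2920 = 65616 m³.
τ = V/Q = 65616/24400 = 2.689 d, or 64.54 h.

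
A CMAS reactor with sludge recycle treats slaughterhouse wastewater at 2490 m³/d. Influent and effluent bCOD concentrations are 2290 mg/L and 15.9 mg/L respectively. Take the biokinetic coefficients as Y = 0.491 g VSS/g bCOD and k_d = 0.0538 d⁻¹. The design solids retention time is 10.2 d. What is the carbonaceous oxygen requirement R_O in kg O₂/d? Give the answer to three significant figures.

R_O ≈ 3110 kg O₂/d

Y_obs = Y / (1 + k_d θ_c) = 0.491 / (1 + 0.0538 × 10.2) = 0.491 / 1.549 = 0.3170.
ΔS = 2290 − 15.9 = 2274 mg/L, so the substrate removal rate is 2490 × 2274/1000 = 5663 kg bCOD/d.
P_X = Y_obs·Q·(S₀ − S) = 0.3170 × 5663 = 1795 kg VSS/d.
R_O = Q·(S₀ − S) − 1.42·P_X = 5663 − 1.42 × 1795 = 3113 kg O₂/d.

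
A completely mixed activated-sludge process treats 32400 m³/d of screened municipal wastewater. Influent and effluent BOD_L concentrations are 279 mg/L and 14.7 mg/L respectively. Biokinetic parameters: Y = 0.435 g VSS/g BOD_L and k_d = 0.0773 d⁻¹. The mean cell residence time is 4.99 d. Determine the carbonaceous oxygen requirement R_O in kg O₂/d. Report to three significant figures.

Correct the yield for decay: Y_obs = Y/(1 + k_d θ_c) = 0.435 / (1 + 0.0773 × 4.99) = 0.435 / 1.386 = 0.3139.
Q·(S₀ − S) = 32400 × (279 − 14.7) × 10⁻³ = 8563 kg/d removed.
P_X = Y_obs·Q·(S₀ − S) = 0.3139 × 8563 = 2688 kg VSS/d.
R_O = Q·(S₀ − S) − 1.42·P_X = 8563 − 1.42 × 2688 = 4746 kg O₂/d.

R_O ≈ 4750 kg O₂/d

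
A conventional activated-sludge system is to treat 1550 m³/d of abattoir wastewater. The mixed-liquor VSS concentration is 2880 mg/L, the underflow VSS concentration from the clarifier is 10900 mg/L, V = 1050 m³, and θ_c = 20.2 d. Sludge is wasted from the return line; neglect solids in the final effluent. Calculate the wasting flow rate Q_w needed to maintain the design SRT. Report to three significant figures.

Q_w ≈ 13.7 m³/d

Wasting from the return line (neglecting effluent solids): Q_w = V·X / (θ_c·X_r) = 1050 × 2880 / (20.2 × 10900) = 13.73 m³/d.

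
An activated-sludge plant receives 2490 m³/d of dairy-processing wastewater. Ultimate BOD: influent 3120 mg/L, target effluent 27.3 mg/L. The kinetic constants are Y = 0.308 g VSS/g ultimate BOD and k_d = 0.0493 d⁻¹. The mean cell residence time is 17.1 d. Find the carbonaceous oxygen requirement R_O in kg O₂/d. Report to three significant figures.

The observed yield is Y_obs = Y/(1 + k_d·θ_c) = 0.308 / (1 + 0.0493 × 17.1) = 0.308 / 1.843 = 0.1671 g VSS per g ultimate BOD removed.
Substrate removed = Q·(S₀ − S) = 2490 m³/d × (3120 − 27.3) g/m³ = 7.7×10^6 g/d = 7701 kg/d.
P_X = Y_obs·Q·(S₀ − S) = 0.1671 × 7701 = 1287 kg VSS/d.
R_O = Q·(S₀ − S) − 1.42·P_X = 7701 − 1.42 × 1287 = 5873 kg O₂/d.

R_O ≈ 5870 kg O₂/d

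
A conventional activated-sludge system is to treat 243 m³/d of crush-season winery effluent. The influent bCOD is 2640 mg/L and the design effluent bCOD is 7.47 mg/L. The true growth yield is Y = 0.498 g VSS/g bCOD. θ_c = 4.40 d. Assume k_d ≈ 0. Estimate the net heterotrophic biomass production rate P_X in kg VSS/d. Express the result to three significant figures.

P_X ≈ 319 kg VSS/d

Since k_d ≈ 0, Y_obs = Y = 0.498 g VSS/g bCOD.
Mass of bCOD removed per day: Q(S₀ − S) = 243 × 2633 g/m³ = 639.7 kg/d.
So the net sludge growth is P_X = 0.4980 × 639.7 = 318.6 kg VSS/d.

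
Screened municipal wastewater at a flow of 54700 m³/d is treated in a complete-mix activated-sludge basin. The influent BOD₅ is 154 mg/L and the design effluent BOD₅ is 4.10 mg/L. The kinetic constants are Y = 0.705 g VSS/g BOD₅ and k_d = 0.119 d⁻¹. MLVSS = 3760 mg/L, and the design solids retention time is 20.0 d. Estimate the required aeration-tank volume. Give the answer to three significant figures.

Steady-state biomass mass balance: V·X·(1 + k_d·θ_c) = Y·Q·(S₀ − S)·θ_c, so V = 0.705 × 54700 × (154 − 4.10) × 20.0 / [3760 × (1 + 0.119 × 20.0)] = 1.16×10^8 / 12709 = 9097 m³.

V ≈ 9100 m³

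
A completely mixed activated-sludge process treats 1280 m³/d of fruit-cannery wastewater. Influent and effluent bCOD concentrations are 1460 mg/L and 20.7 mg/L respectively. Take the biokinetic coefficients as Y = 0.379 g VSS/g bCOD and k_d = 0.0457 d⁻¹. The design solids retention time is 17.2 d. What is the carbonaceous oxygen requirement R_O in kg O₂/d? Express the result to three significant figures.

R_O ≈ 1290 kg O₂/d

The observed yield is Y_obs = Y/(1 + k_d·θ_c) = 0.379 / (1 + 0.0457 × 17.2) = 0.379 / 1.786 = 0.2122 g VSS per g bCOD removed.
Mass of bCOD removed per day: Q(S₀ − S) = 1280 × 1439 g/m³ = 1842 kg/d.
P_X = Y_obs·Q·(S₀ − S) = 0.2122 × 1842 = 390.9 kg VSS/d.
R_O = Q·ΔS − 1.42 P_X = 1842 − 555.1 = 1287 kg O₂/d.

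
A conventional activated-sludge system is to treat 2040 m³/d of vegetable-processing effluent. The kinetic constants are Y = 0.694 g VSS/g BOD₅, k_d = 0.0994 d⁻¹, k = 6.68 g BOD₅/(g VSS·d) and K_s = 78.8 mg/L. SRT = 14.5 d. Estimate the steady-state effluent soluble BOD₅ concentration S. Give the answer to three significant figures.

For a completely mixed reactor with recycle the Lawrence–McCarty relation gives S = K_s·(1 + k_d·θ_c) / [θ_c·(Y·k − k_d) − 1] = 78.8 × (1 + 0.0994 × 14.5) / [14.5 × (0.694 × 6.68 − 0.0994) − 1] = 192.4 / 64.78 = 2.970 mg/L.

S ≈ 2.97 mg/L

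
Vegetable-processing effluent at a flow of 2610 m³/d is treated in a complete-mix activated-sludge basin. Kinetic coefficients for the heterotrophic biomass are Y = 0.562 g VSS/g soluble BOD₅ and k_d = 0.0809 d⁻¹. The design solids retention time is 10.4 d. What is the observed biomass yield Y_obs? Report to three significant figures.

Y_obs ≈ 0.305 g VSS/g soluble BOD₅

Y_obs = Y / (1 + k_d θ_c) = 0.562 / (1 + 0.0809 × 10.4) = 0.562 / 1.841 = 0.3052.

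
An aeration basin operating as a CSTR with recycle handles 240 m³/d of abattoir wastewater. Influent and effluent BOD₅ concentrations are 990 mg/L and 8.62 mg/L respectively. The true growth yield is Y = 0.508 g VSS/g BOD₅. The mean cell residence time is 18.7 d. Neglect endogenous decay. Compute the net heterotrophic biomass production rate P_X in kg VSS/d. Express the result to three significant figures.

P_X ≈ 120 kg VSS/d

No decay correction is needed, so Y_obs = Y = 0.508.
Mass of BOD₅ removed per day: Q(S₀ − S) = 240 × 981.4 g/m³ = 235.5 kg/d.
P_X = Y_obs · Q(S₀ − S) = 0.5080 × 235.5 = 119.6 kg VSS/d.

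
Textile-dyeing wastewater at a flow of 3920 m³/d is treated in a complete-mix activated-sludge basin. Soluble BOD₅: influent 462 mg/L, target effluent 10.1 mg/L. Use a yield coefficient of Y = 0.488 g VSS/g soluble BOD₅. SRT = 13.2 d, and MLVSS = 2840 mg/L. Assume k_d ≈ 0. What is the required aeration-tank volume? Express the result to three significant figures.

V ≈ 4020 m³

With k_d = 0 the design equation reduces to V = Y Q (S₀−S) θ_c / X = 0.488 × 3920 × (462 − 10.1) × 13.2 / 2840 = 4018 m³.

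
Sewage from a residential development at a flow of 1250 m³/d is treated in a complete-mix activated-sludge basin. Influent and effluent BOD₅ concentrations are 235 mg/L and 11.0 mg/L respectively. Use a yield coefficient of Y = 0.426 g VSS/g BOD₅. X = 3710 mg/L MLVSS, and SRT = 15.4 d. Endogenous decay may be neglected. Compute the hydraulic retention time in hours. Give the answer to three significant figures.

V·X = Y·Q·ΔS·θ_c gives V = 0.426 × 1250 × (235 − 11.0) × 15.4 / 3710 = 495.1 m³.
τ = V/Q = 495.1/1250 = 0.3961 d, or 9.506 h.

τ ≈ 9.51 h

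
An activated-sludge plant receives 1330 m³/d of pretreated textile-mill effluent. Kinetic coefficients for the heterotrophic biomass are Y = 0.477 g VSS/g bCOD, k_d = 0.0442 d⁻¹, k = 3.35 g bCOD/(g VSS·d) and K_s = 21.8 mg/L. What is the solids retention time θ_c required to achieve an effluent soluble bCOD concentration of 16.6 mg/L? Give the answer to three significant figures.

At the target effluent, Y k S/(K_s+S) = 0.477×3.35×16.6/38.40 = 0.6908 d⁻¹.
Then 1/θ_c = μ − k_d = 0.6908 − 0.0442 = 0.6466 d⁻¹, giving θ_c = 1.547 d.

θ_c ≈ 1.55 d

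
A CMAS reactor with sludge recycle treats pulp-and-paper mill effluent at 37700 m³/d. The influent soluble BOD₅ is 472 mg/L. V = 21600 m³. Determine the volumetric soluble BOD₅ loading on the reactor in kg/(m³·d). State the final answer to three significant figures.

Volumetric loading L_v = Q·S₀ / V = 37700 × 472 g/m³ / 21600 m³ = 823.8 g/(m³·d) = 0.8238 kg soluble BOD₅/(m³·d).

L_v ≈ 0.824 kg soluble BOD₅/(m³·d)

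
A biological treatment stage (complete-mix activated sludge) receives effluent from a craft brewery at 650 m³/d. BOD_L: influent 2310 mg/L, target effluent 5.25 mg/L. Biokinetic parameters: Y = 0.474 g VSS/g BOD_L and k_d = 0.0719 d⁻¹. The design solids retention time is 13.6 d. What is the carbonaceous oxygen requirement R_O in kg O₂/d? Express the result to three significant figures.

R_O ≈ 988 kg O₂/d

Correct the yield for decay: Y_obs = Y/(1 + k_d θ_c) = 0.474 / (1 + 0.0719 × 13.6) = 0.474 / 1.978 = 0.2397.
Q·(S₀ − S) = 650 × (2310 − 5.25) × 10⁻³ = 1498 kg/d removed.
Biomass synthesised: P_X = Y_obs × 1498 = 359.0 kg VSS/d.
Carbonaceous O₂ demand = substrate oxidised − cell-mass equivalent = 1498 − 1.42 × 359.0 = 988.3 kg O₂/d.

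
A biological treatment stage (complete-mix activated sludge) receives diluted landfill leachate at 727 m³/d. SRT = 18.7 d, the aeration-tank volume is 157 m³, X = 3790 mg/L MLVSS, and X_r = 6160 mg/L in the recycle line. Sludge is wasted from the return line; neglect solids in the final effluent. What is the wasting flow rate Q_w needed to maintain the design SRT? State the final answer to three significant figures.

Q_w ≈ 5.17 m³/d

Wasting from the return line (neglecting effluent solids): Q_w = V·X / (θ_c·X_r) = 157.0 × 3790 / (18.7 × 6160) = 5.166 m³/d.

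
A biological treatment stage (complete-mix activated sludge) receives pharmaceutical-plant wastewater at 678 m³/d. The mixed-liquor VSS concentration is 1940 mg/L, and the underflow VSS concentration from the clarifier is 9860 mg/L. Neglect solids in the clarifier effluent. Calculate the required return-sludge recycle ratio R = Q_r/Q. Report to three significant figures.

R ≈ 0.245

Mass balance around the secondary clarifier (neglecting effluent solids): R = X / (X_r − X) = 1940 / (9860 − 1940) = 0.2449.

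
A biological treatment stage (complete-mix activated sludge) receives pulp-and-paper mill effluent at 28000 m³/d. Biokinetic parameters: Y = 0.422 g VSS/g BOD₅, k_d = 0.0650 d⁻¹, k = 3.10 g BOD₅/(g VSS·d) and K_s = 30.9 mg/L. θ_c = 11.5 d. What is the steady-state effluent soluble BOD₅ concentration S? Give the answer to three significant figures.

S ≈ 4.06 mg/L

For a completely mixed reactor with recycle the Lawrence–McCarty relation gives S = K_s·(1 + k_d·θ_c) / [θ_c·(Y·k − k_d) − 1] = 30.9 × (1 + 0.0650 × 11.5) / [11.5 × (0.422 × 3.10 − 0.0650) − 1] = 54.00 / 13.30 = 4.061 mg/L.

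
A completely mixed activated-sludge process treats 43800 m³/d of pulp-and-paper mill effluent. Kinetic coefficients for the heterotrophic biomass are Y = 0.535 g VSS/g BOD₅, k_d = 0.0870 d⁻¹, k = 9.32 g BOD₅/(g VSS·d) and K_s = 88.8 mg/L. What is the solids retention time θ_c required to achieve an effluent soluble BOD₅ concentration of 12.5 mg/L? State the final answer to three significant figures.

θ_c ≈ 1.89 d

At the target effluent, Y k S/(K_s+S) = 0.535×9.32×12.5/101.3 = 0.6153 d⁻¹.
Then 1/θ_c = μ − k_d = 0.6153 − 0.0870 = 0.5283 d⁻¹, giving θ_c = 1.893 d.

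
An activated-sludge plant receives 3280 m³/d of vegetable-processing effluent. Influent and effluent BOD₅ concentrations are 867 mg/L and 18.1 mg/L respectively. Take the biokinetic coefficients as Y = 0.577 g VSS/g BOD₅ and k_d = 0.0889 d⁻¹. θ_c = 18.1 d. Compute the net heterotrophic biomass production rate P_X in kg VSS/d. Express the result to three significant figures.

The observed yield is Y_obs = Y/(1 + k_d·θ_c) = 0.577 / (1 + 0.0889 × 18.1) = 0.577 / 2.609 = 0.2211 g VSS per g BOD₅ removed.
Mass of BOD₅ removed per day: Q(S₀ − S) = 3280 × 848.9 g/m³ = 2784 kg/d.
P_X = Y_obs · Q(S₀ − S) = 0.2211 × 2784 = 615.8 kg VSS/d.

P_X ≈ 616 kg VSS/d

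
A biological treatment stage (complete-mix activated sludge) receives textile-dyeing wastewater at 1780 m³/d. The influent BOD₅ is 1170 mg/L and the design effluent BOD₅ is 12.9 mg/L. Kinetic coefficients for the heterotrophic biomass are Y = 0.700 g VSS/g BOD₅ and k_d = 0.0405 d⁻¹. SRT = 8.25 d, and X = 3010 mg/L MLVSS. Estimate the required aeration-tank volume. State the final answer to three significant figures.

V ≈ 2960 m³

Steady-state biomass mass balance: V·X·(1 + k_d·θ_c) = Y·Q·(S₀ − S)·θ_c, so V = 0.700 × 1780 × (1170 − 12.9) × 8.25 / [3010 × (1 + 0.0405 × 8.25)] = 1.19×10^7 / 4016 = 2962 m³.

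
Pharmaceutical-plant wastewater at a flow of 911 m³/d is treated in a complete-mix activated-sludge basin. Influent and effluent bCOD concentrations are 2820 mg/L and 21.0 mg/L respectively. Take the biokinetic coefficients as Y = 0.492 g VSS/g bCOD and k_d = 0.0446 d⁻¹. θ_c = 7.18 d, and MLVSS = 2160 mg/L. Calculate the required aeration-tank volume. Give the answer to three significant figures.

V ≈ 3160 m³

Steady-state biomass mass balance: V·X·(1 + k_d·θ_c) = Y·Q·(S₀ − S)·θ_c, so V = 0.492 × 911 × (2820 − 21.0) × 7.18 / [2160 × (1 + 0.0446 × 7.18)] = 9.01×10^6 / 2852 = 3159 m³.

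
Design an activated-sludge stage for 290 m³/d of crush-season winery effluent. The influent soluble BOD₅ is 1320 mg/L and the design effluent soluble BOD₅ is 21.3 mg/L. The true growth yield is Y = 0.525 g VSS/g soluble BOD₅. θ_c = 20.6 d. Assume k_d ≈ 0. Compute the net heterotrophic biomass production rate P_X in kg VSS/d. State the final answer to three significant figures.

No decay correction is needed, so Y_obs = Y = 0.525.
ΔS = 1320 − 21.3 = 1299 mg/L, so the substrate removal rate is 290 × 1299/1000 = 376.6 kg soluble BOD₅/d.
So the net sludge growth is P_X = 0.5250 × 376.6 = 197.7 kg VSS/d.

P_X ≈ 198 kg VSS/d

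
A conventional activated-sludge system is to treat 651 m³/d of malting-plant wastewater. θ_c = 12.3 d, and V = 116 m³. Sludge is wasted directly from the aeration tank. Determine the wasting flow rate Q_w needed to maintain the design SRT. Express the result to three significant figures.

Wasting from the aeration tank: Q_w = V / θ_c = 116.0 / 12.3 = 9.431 m³/d.

Q_w ≈ 9.43 m³/d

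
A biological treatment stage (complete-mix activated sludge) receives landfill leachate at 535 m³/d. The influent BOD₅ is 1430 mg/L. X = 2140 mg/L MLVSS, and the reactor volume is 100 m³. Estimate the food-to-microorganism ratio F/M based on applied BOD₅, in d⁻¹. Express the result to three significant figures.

F/M ≈ 3.58 d⁻¹

Food-to-microorganism ratio F/M = Q S₀ / (V X) = 535 × 1430 / (100.0 × 2140) = 3.575 d⁻¹.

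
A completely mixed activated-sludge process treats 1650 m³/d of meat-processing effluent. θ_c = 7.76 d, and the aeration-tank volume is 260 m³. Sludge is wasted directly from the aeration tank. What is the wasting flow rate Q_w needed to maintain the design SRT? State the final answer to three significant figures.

For wasting at MLVSS concentration, Q_w = V/θ_c = 260.0/7.76 = 33.51 m³/d.

Q_w ≈ 33.5 m³/d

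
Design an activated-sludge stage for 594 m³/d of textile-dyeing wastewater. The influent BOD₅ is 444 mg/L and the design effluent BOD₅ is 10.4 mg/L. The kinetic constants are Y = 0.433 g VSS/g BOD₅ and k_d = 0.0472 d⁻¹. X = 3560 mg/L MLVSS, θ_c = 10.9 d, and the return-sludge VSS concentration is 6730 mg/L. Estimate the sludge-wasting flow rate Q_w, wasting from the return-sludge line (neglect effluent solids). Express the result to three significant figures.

Rearranging the biomass balance for a CMAS with decay, V = Y·Q·ΔS·θ_c / [X·(1+k_d θ_c)] = 0.433 × 594 × (444 − 10.4) × 10.9 / [3560 × (1 + 0.0472 × 10.9)] = 1.22×10^6 / 5392 = 225.5 m³.
θ_c = V·X/(Q_w·X_r) when wasting from the recycle, so Q_w = V·X/(θ_c·X_r) = 225.5 × 3560 / (10.9 × 6730) = 10.94 m³/d.

Q_w ≈ 10.9 m³/d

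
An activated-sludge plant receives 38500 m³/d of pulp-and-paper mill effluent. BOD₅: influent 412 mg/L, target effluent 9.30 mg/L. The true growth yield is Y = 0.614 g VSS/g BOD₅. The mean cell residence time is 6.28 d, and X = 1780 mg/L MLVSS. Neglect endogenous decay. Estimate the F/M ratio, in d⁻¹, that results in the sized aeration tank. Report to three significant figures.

V·X = Y·Q·ΔS·θ_c gives V = 0.614 × 38500 × (412 − 9.30) × 6.28 / 1780 = 33585 m³.
F/M = Q·S₀ / (V·X) = 38500 × 412 / (33585 × 1780) = 0.2653 g BOD₅·(g VSS·d)⁻¹.

F/M ≈ 0.265 d⁻¹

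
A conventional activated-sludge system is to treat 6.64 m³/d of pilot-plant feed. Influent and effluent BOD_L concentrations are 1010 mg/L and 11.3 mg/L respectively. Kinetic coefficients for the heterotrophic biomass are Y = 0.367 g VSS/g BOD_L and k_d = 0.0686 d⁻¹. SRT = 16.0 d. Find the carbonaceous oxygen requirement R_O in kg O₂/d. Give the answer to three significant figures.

R_O ≈ 4.98 kg O₂/d

Observed yield with endogenous decay: Y_obs = Y / (1 + k_d·θ_c) = 0.367 / (1 + 0.0686 × 16.0) = 0.367 / 2.098 = 0.1750 g VSS/g BOD_L.
Substrate removed = Q·(S₀ − S) = 6.64 m³/d × (1010 − 11.3) g/m³ = 6.63×10^3 g/d = 6.631 kg/d.
P_X = Y_obs·Q·(S₀ − S) = 0.1750 × 6.631 = 1.160 kg VSS/d.
Carbonaceous O₂ demand = substrate oxidised − cell-mass equivalent = 6.631 − 1.42 × 1.160 = 4.984 kg O₂/d.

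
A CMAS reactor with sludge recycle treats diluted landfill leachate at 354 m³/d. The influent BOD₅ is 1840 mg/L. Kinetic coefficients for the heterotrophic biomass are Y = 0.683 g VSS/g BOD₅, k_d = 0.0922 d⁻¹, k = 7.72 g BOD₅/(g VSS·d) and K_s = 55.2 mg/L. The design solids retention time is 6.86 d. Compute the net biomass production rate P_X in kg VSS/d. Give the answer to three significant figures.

P_X ≈ 272 kg VSS/d

From the Monod/SRT balance for a CMAS, S = K_s·(1+k_d θ_c)/[θ_c·(Y k − k_d) − 1] = 55.2 × (1 + 0.0922 × 6.86) / [6.86 × (0.683 × 7.72 − 0.0922) − 1] = 90.11 / 34.54 = 2.609 mg/L.
Y_obs = Y / (1 + k_d θ_c) = 0.683 / (1 + 0.0922 × 6.86) = 0.683 / 1.632 = 0.4184.
Q·(S₀ − S) = 354 × (1840 − 2.61) × 10⁻³ = 650.4 kg/d removed.
So the net sludge growth is P_X = 0.4184 × 650.4 = 272.1 kg VSS/d.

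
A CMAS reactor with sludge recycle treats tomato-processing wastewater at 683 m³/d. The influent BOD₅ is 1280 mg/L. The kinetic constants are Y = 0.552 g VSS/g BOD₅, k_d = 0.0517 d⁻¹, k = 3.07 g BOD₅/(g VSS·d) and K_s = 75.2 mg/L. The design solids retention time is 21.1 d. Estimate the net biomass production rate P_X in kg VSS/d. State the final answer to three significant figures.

P_X ≈ 230 kg VSS/d

From the Monod/SRT balance for a CMAS, S = K_s·(1+k_d θ_c)/[θ_c·(Y k − k_d) − 1] = 75.2 × (1 + 0.0517 × 21.1) / [21.1 × (0.552 × 3.07 − 0.0517) − 1] = 157.2 / 33.67 = 4.670 mg/L.
Correct the yield for decay: Y_obs = Y/(1 + k_d θ_c) = 0.552 / (1 + 0.0517 × 21.1) = 0.552 / 2.091 = 0.2640.
ΔS = 1280 − 4.67 = 1275 mg/L, so the substrate removal rate is 683 × 1275/1000 = 871.1 kg BOD₅/d.
Net biomass production P_X = Y_obs × Q·(S₀ − S) = 0.2640 × 871.1 = 230.0 kg VSS/d.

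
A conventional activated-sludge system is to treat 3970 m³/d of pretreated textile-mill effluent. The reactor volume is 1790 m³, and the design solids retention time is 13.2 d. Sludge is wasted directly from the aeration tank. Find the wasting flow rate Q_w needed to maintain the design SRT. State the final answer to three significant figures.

Q_w ≈ 136 m³/d

Wasting from the aeration tank: Q_w = V / θ_c = 1790 / 13.2 = 135.6 m³/d.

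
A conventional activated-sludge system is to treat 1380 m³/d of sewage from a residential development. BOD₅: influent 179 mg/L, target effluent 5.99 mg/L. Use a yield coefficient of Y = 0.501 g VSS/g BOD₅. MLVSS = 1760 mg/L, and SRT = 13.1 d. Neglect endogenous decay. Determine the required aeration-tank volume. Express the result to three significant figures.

V·X = Y·Q·ΔS·θ_c gives V = 0.501 × 1380 × (179 − 5.99) × 13.1 / 1760 = 890.3 m³.

V ≈ 890 m³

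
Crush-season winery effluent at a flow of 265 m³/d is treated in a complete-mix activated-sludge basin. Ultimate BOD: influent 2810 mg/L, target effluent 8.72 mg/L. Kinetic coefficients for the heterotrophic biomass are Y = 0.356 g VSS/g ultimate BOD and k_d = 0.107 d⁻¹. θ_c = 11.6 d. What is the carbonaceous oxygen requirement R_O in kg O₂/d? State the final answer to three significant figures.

The observed yield is Y_obs = Y/(1 + k_d·θ_c) = 0.356 / (1 + 0.107 × 11.6) = 0.356 / 2.241 = 0.1588 g VSS per g ultimate BOD removed.
ΔS = 2810 − 8.72 = 2801 mg/L, so the substrate removal rate is 265 × 2801/1000 = 742.3 kg ultimate BOD/d.
P_X = Y_obs·Q·(S₀ − S) = 0.1588 × 742.3 = 117.9 kg VSS/d.
R_O = Q·ΔS − 1.42 P_X = 742.3 − 167.4 = 574.9 kg O₂/d.

R_O ≈ 575 kg O₂/d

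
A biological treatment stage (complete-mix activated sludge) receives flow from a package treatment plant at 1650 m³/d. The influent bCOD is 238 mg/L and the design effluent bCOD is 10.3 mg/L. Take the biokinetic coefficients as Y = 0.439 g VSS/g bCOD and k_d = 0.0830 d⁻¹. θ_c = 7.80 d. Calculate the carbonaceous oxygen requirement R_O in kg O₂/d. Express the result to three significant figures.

Y_obs = Y / (1 + k_d θ_c) = 0.439 / (1 + 0.0830 × 7.80) = 0.439 / 1.647 = 0.2665.
Q·(S₀ − S) = 1650 × (238 − 10.3) × 10⁻³ = 375.7 kg/d removed.
P_X = Y_obs·Q·(S₀ − S) = 0.2665 × 375.7 = 100.1 kg VSS/d.
R_O = Q·ΔS − 1.42 P_X = 375.7 − 142.2 = 233.5 kg O₂/d.

R_O ≈ 234 kg O₂/d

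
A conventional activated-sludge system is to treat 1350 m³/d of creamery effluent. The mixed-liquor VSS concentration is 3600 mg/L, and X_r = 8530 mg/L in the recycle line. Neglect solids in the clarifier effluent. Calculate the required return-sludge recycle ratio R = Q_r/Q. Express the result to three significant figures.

Solids balance on the clarifier gives (1+R)X = R·X_r, so R = X/(X_r − X) = 3600 / (8530 − 3600) = 0.7302.

R ≈ 0.730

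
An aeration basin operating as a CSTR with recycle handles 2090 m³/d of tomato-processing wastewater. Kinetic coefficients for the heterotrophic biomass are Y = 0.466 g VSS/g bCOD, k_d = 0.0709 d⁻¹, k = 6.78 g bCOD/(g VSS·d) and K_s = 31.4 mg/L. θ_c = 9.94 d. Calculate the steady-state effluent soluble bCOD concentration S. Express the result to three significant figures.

S ≈ 1.80 mg/L

From the Monod/SRT balance for a CMAS, S = K_s·(1+k_d θ_c)/[θ_c·(Y k − k_d) − 1] = 31.4 × (1 + 0.0709 × 9.94) / [9.94 × (0.466 × 6.78 − 0.0709) − 1] = 53.53 / 29.70 = 1.802 mg/L.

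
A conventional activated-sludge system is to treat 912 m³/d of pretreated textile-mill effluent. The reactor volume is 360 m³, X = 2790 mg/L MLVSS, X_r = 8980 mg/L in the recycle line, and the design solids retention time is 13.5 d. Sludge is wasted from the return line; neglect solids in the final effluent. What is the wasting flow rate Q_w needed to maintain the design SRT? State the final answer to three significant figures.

Q_w ≈ 8.29 m³/d

Wasting from the return line (neglecting effluent solids): Q_w = V·X / (θ_c·X_r) = 360.0 × 2790 / (13.5 × 8980) = 8.285 m³/d.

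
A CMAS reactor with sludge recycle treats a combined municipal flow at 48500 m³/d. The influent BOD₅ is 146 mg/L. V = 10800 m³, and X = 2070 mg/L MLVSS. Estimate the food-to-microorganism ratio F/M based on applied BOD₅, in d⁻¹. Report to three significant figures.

F/M ≈ 0.317 d⁻¹

F/M = Q·S₀ / (V·X) = 48500 × 146 / (10800 × 2070) = 0.3167 g BOD₅·(g VSS·d)⁻¹.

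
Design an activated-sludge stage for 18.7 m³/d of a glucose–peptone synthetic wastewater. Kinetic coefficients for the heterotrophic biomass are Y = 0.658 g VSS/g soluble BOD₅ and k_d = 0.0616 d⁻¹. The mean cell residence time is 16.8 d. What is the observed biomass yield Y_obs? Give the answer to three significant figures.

Y_obs ≈ 0.323 g VSS/g soluble BOD₅

The observed yield is Y_obs = Y/(1 + k_d·θ_c) = 0.658 / (1 + 0.0616 × 16.8) = 0.658 / 2.035 = 0.3234 g VSS per g soluble BOD₅ removed.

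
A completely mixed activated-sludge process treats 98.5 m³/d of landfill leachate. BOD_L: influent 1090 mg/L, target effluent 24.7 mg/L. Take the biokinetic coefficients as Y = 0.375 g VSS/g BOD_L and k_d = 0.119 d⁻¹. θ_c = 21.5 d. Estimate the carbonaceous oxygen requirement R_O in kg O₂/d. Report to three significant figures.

R_O ≈ 89.2 kg O₂/d

Y_obs = Y / (1 + k_d θ_c) = 0.375 / (1 + 0.119 × 21.5) = 0.375 / 3.558 = 0.1054.
Q·(S₀ − S) = 98.5 × (1090 − 24.7) × 10⁻³ = 104.9 kg/d removed.
Biomass synthesised: P_X = Y_obs × 104.9 = 11.06 kg VSS/d.
Carbonaceous O₂ demand = substrate oxidised − cell-mass equivalent = 104.9 − 1.42 × 11.06 = 89.23 kg O₂/d.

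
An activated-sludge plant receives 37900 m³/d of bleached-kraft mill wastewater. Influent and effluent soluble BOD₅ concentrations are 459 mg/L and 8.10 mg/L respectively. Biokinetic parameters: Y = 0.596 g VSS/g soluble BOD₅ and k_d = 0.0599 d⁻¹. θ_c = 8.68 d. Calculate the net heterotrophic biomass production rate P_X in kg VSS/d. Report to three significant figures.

The observed yield is Y_obs = Y/(1 + k_d·θ_c) = 0.596 / (1 + 0.0599 × 8.68) = 0.596 / 1.520 = 0.3921 g VSS per g soluble BOD₅ removed.
Q·(S₀ − S) = 37900 × (459 − 8.10) × 10⁻³ = 17089 kg/d removed.
Biomass produced: P_X = Y_obs·Q·ΔS = 0.3921 × 17089 ≈ 6701 kg VSS/d.

P_X ≈ 6700 kg VSS/d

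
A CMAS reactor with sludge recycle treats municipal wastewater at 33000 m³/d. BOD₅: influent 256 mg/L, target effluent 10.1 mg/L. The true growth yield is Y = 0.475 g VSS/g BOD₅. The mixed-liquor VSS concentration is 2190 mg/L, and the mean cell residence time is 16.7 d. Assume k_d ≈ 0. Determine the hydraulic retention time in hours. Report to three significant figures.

V·X = Y·Q·ΔS·θ_c gives V = 0.475 × 33000 × (256 − 10.1) × 16.7 / 2190 = 29393 m³.
HRT = V/Q = 29393 m³ / 33000 m³·d⁻¹ = 0.8907 d × 24 = 21.38 h.

τ ≈ 21.4 h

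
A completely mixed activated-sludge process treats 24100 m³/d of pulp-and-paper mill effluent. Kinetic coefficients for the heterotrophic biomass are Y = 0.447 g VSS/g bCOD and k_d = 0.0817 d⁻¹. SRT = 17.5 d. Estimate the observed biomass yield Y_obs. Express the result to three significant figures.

The observed yield is Y_obs = Y/(1 + k_d·θ_c) = 0.447 / (1 + 0.0817 × 17.5) = 0.447 / 2.430 = 0.1840 g VSS per g bCOD removed.

Y_obs ≈ 0.184 g VSS/g bCOD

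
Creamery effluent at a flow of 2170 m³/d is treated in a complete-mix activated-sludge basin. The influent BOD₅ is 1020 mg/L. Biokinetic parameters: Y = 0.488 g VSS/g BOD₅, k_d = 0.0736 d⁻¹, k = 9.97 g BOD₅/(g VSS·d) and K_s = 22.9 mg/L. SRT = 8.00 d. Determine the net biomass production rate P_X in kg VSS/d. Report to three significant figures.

P_X ≈ 679 kg VSS/d

Effluent substrate depends only on kinetics and SRT: S = K_s(1 + k_d θ_c) / [θ_c(Yk − k_d) − 1] = 22.9 × (1 + 0.0736 × 8.00) / [8.00 × (0.488 × 9.97 − 0.0736) − 1] = 36.38 / 37.33 = 0.9745 mg/L.
Y_obs = Y / (1 + k_d θ_c) = 0.488 / (1 + 0.0736 × 8.00) = 0.488 / 1.589 = 0.3072.
Mass of BOD₅ removed per day: Q(S₀ − S) = 2170 × 1019 g/m³ = 2211 kg/d.
P_X = Y_obs · Q(S₀ − S) = 0.3072 × 2211 = 679.2 kg VSS/d.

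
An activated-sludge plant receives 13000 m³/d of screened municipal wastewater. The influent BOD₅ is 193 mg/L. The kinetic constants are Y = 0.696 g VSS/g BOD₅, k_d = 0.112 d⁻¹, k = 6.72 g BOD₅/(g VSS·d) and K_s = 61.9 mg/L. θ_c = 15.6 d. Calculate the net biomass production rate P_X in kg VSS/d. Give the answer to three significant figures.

For a completely mixed reactor with recycle the Lawrence–McCarty relation gives S = K_s·(1 + k_d·θ_c) / [θ_c·(Y·k − k_d) − 1] = 61.9 × (1 + 0.112 × 15.6) / [15.6 × (0.696 × 6.72 − 0.112) − 1] = 170.1 / 70.22 = 2.422 mg/L.
Observed yield with endogenous decay: Y_obs = Y / (1 + k_d·θ_c) = 0.696 / (1 + 0.112 × 15.6) = 0.696 / 2.747 = 0.2533 g VSS/g BOD₅.
Q·(S₀ − S) = 13000 × (193 − 2.42) × 10⁻³ = 2478 kg/d removed.
Biomass produced: P_X = Y_obs·Q·ΔS = 0.2533 × 2478 ≈ 627.7 kg VSS/d.

P_X ≈ 628 kg VSS/d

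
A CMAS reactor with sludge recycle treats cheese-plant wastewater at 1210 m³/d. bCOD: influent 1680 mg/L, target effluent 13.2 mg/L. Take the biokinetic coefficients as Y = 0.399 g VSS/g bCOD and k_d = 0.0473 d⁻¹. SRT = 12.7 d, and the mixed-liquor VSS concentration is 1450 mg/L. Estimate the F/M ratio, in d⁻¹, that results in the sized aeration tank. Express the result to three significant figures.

F/M ≈ 0.318 d⁻¹

From the SRT design equation V = Y Q (S₀−S) θ_c / [X (1 + k_d θ_c)] = 0.399 × 1210 × (1680 − 13.2) × 12.7 / [1450 × (1 + 0.0473 × 12.7)] = 1.02×10^7 / 2321 = 4403 m³.
F/M = Q·S₀ / (V·X) = 1210 × 1680 / (4403 × 1450) = 0.3184 g bCOD·(g VSS·d)⁻¹.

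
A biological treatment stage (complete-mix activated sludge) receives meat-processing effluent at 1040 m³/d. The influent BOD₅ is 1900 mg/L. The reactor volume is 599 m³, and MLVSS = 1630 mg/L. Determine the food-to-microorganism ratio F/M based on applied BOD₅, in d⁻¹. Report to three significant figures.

Food-to-microorganism ratio F/M = Q S₀ / (V X) = 1040 × 1900 / (599.0 × 1630) = 2.024 d⁻¹.

F/M ≈ 2.02 d⁻¹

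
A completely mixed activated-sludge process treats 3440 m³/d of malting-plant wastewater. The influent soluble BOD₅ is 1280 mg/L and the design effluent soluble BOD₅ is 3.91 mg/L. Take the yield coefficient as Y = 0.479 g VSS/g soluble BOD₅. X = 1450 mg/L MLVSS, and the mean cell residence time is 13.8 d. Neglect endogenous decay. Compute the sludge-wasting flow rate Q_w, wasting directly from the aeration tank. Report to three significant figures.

Q_w ≈ 1450 m³/d

With k_d = 0 the design equation reduces to V = Y Q (S₀−S) θ_c / X = 0.479 × 3440 × (1280 − 3.91) × 13.8 / 1450 = 20012 m³.
With mixed-liquor wasting, θ_c = V/Q_w, so Q_w = V/θ_c = 20012/13.8 = 1450 m³/d.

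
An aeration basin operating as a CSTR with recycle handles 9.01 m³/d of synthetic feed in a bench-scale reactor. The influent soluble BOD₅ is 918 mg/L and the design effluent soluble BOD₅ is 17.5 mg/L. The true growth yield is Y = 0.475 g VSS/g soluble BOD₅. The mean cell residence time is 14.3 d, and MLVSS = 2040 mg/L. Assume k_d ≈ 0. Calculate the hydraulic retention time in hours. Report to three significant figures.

V·X = Y·Q·ΔS·θ_c gives V = 0.475 × 9.01 × (918 − 17.5) × 14.3 / 2040 = 27.02 m³.
Hydraulic retention time τ = V/Q = 27.02 / 9.01 = 2.998 d = 71.96 h.

τ ≈ 72.0 h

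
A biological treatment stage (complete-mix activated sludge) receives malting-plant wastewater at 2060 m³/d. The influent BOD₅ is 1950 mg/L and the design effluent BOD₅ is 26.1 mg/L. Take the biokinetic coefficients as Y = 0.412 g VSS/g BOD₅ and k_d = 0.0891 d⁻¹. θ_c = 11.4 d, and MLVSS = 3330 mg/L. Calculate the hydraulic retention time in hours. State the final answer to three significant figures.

τ ≈ 32.3 h

From the SRT design equation V = Y Q (S₀−S) θ_c / [X (1 + k_d θ_c)] = 0.412 × 2060 × (1950 − 26.1) × 11.4 / [3330 × (1 + 0.0891 × 11.4)] = 1.86×10^7 / 6712 = 2773 m³.
Hydraulic retention time τ = V/Q = 2773 / 2060 = 1.346 d = 32.31 h.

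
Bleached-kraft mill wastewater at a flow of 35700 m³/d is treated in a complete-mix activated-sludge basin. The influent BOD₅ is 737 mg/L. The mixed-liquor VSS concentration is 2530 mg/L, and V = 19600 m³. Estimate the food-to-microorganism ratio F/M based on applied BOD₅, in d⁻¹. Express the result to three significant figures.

F/M ≈ 0.531 d⁻¹

Food-to-microorganism ratio F/M = Q S₀ / (V X) = 35700 × 737 / (19600 × 2530) = 0.5306 d⁻¹.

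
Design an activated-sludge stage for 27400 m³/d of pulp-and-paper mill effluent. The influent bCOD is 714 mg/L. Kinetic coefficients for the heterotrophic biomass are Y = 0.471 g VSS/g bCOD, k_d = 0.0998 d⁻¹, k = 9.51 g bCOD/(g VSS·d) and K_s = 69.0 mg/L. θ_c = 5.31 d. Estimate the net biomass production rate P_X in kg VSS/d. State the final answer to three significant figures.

P_X ≈ 5980 kg VSS/d

For a completely mixed reactor with recycle the Lawrence–McCarty relation gives S = K_s·(1 + k_d·θ_c) / [θ_c·(Y·k − k_d) − 1] = 69.0 × (1 + 0.0998 × 5.31) / [5.31 × (0.471 × 9.51 − 0.0998) − 1] = 105.6 / 22.25 = 4.744 mg/L.
Y_obs = Y / (1 + k_d θ_c) = 0.471 / (1 + 0.0998 × 5.31) = 0.471 / 1.530 = 0.3079.
Q·(S₀ − S) = 27400 × (714 − 4.74) × 10⁻³ = 19434 kg/d removed.
So the net sludge growth is P_X = 0.3079 × 19434 = 5983 kg VSS/d.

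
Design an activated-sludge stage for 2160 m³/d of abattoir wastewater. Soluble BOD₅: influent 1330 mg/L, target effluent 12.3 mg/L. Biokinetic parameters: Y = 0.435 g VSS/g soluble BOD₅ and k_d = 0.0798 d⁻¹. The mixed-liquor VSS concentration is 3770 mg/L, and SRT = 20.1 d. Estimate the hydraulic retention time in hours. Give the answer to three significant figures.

Steady-state biomass mass balance: V·X·(1 + k_d·θ_c) = Y·Q·(S₀ − S)·θ_c, so V = 0.435 × 2160 × (1330 − 12.3) × 20.1 / [3770 × (1 + 0.0798 × 20.1)] = 2.49×10^7 / 9817 = 2535 m³.
Hydraulic retention time τ = V/Q = 2535 / 2160 = 1.174 d = 28.17 h.

τ ≈ 28.2 h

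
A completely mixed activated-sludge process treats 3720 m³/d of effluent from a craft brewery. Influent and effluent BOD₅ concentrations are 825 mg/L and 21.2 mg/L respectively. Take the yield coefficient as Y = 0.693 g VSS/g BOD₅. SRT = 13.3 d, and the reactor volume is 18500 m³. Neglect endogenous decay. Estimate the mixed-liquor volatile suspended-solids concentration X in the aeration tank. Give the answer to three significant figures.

From V·X = Y·Q·(S₀ − S)·θ_c (decay neglected): X = 0.693 × 3720 × (825 − 21.2) × 13.3 / 18500 = 1490 mg/L.

X ≈ 1490 mg/L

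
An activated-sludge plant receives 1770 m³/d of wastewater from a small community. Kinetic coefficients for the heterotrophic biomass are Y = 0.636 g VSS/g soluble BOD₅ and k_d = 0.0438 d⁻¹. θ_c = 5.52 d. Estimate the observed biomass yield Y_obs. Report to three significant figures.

Correct the yield for decay: Y_obs = Y/(1 + k_d θ_c) = 0.636 / (1 + 0.0438 × 5.52) = 0.636 / 1.242 = 0.5122.

Y_obs ≈ 0.512 g VSS/g soluble BOD₅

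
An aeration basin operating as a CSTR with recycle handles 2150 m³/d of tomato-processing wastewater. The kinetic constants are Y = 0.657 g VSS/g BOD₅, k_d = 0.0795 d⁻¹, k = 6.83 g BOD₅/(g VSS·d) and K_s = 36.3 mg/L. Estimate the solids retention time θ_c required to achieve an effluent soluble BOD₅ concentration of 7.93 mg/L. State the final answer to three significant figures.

θ_c ≈ 1.38 d

At the target effluent, Y k S/(K_s+S) = 0.657×6.83×7.93/44.23 = 0.8045 d⁻¹.
Then 1/θ_c = μ − k_d = 0.8045 − 0.0795 = 0.7250 d⁻¹, giving θ_c = 1.379 d.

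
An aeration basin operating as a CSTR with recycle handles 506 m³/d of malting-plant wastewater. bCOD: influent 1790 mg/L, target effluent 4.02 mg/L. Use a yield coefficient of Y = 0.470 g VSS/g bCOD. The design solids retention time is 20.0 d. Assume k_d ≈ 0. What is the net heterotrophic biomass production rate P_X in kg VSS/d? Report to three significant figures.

Since k_d ≈ 0, Y_obs = Y = 0.470 g VSS/g bCOD.
Substrate removed = Q·(S₀ − S) = 506 m³/d × (1790 − 4.02) g/m³ = 9.04×10^5 g/d = 903.7 kg/d.
So the net sludge growth is P_X = 0.4700 × 903.7 = 424.7 kg VSS/d.

P_X ≈ 425 kg VSS/d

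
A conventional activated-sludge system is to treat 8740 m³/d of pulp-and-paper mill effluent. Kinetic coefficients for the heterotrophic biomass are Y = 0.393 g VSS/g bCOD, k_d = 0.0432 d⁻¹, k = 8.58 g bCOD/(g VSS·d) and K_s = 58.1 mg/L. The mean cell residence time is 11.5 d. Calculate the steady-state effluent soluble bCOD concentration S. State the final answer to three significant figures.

For a completely mixed reactor with recycle the Lawrence–McCarty relation gives S = K_s·(1 + k_d·θ_c) / [θ_c·(Y·k − k_d) − 1] = 58.1 × (1 + 0.0432 × 11.5) / [11.5 × (0.393 × 8.58 − 0.0432) − 1] = 86.96 / 37.28 = 2.333 mg/L.

S ≈ 2.33 mg/L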